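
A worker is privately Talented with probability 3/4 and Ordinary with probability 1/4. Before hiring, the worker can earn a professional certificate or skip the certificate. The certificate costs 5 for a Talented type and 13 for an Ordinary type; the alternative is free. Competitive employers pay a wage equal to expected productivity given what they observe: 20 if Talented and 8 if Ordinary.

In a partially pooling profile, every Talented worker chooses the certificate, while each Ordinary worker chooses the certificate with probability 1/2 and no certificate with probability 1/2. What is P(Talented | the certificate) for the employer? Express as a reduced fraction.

6/7

P(the certificate) = (3/4)·1 + (1/4)·(1/2) = 7/8.
By Bayes' rule, P(Talented | the certificate) = (3/4) / (7/8) = 6/7.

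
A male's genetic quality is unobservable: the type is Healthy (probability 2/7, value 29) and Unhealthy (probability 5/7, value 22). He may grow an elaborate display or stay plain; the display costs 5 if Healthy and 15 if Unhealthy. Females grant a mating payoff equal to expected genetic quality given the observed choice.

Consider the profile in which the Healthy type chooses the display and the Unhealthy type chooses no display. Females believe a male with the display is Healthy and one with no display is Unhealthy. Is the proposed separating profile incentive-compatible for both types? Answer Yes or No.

Yes

Under these beliefs, the display earns mating payoff 29 and no display earns mating payoff 22.
Healthy: the display nets 29 − 5 = 24; no display nets 22. Healthy prefers the display.
Unhealthy: the display nets 29 − 15 = 14; no display nets 22. Unhealthy prefers no display.
Neither type deviates, so the separating profile is an equilibrium.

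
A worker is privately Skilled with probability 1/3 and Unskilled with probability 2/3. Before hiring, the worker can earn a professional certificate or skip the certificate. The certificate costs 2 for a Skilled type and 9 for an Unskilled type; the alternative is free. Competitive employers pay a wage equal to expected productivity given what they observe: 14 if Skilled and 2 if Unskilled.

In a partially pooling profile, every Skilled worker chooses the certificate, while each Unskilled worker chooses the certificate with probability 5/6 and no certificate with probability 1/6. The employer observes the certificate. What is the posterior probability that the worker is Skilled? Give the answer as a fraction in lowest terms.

P(the certificate) = (1/3)·1 + (2/3)·(5/6) = 8/9.
By Bayes' rule, P(Skilled | the certificate) = (1/3) / (8/9) = 3/8.

3/8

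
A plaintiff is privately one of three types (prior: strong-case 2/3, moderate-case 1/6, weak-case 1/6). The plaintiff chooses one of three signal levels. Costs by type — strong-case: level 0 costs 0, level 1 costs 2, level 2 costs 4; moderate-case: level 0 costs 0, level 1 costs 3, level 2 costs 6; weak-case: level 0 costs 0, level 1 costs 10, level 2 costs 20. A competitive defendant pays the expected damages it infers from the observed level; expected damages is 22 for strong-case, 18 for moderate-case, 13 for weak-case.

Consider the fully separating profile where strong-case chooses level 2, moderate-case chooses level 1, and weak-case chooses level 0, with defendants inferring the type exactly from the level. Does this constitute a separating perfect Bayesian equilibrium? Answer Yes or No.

No

Separating settlements: level 2 → 22, level 1 → 18, level 0 → 13.
strong-case (assigned level 2): level 0: 13 − 0 = 13; level 1: 18 − 2 = 16; level 2: 22 − 4 = 18. strong-case stays.
moderate-case (assigned level 1): level 0: 13 − 0 = 13; level 1: 18 − 3 = 15; level 2: 22 − 6 = 16. moderate-case prefers level 2.
weak-case (assigned level 0): level 0: 13 − 0 = 13; level 1: 18 − 10 = 8; level 2: 22 − 20 = 2. weak-case stays.
At least one type deviates; the separating profile fails.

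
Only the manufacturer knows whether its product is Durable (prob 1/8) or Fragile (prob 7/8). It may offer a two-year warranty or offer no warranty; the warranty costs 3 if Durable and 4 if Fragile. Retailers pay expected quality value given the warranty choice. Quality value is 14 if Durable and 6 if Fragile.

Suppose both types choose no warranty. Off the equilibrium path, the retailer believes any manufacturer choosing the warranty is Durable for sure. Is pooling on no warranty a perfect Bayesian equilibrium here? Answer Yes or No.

No

On path, the retailer holds the prior and pays 1/8·14 + 7/8·6 = 7. Off path (the warranty), believing Durable, it pays 14.
Durable: no warranty nets 7; the warranty nets 14 − 3 = 11. Durable would deviate.
Fragile: no warranty nets 7; the warranty nets 14 − 4 = 10. Fragile would deviate.
A type deviates, so pooling fails.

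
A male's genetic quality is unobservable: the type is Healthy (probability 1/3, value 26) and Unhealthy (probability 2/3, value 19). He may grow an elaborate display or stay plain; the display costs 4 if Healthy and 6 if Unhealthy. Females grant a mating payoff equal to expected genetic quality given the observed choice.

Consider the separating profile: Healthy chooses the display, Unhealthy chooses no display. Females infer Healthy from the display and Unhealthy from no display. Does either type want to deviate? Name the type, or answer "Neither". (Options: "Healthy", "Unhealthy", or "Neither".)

Unhealthy

The display pays 26; no display pays 19.
Healthy: assigned the display, nets 26 − 4 = 22; deviating to no display nets 19.
Unhealthy: assigned no display, nets 19; deviating to the display nets 26 − 6 = 20.
The Unhealthy type gains 1 by deviating.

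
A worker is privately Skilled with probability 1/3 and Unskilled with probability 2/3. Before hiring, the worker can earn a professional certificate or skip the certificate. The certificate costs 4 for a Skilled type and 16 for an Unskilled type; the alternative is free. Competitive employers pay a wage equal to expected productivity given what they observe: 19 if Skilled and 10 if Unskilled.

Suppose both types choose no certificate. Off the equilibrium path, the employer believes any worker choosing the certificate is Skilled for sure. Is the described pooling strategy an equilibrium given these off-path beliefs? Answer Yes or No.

No

On path, the employer holds the prior and pays 1/3·19 + 2/3·10 = 13. Off path (the certificate), believing Skilled, it pays 19.
Skilled: no certificate nets 13; the certificate nets 19 − 4 = 15. Skilled would deviate.
Unskilled: no certificate nets 13; the certificate nets 19 − 16 = 3. Unskilled stays.
A type deviates, so pooling fails.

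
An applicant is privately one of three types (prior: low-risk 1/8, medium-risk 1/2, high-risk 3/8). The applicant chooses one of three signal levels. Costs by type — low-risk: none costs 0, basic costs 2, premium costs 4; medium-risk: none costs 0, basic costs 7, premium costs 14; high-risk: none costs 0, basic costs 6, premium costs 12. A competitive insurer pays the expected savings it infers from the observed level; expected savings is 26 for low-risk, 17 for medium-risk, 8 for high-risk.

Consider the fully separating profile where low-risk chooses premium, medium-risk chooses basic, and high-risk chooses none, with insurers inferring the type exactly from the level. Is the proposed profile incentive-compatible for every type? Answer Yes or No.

No

Separating rebates: premium → 26, basic → 17, none → 8.
low-risk (assigned premium): none: 8 − 0 = 8; basic: 17 − 2 = 15; premium: 26 − 4 = 22. low-risk stays.
medium-risk (assigned basic): none: 8 − 0 = 8; basic: 17 − 7 = 10; premium: 26 − 14 = 12. medium-risk prefers premium.
high-risk (assigned none): none: 8 − 0 = 8; basic: 17 − 6 = 11; premium: 26 − 12 = 14. high-risk prefers premium.
At least one type deviates; the separating profile fails.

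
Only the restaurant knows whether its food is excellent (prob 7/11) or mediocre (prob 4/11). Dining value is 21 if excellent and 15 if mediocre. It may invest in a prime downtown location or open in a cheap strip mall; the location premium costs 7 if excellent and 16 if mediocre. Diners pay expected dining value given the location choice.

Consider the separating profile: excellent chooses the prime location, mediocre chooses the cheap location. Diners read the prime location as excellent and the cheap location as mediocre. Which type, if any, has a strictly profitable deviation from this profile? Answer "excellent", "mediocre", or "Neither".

The prime location pays 21; the cheap location pays 15.
excellent: assigned the prime location, nets 21 − 7 = 14; deviating to the cheap location nets 15.
mediocre: assigned the cheap location, nets 15; deviating to the prime location nets 21 − 16 = 5.
The excellent type gains 1 by deviating.

excellent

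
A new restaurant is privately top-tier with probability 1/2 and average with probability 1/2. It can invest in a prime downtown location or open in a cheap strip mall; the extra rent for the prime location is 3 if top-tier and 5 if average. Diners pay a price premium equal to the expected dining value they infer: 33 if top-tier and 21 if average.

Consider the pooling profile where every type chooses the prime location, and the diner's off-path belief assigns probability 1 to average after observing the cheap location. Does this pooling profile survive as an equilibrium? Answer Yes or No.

On path, the diner holds the prior and pays 1/2·33 + 1/2·21 = 27. Off path (the cheap location), believing average, it pays 21.
top-tier: the prime location nets 27 − 3 = 24; the cheap location nets 21. top-tier stays.
average: the prime location nets 27 − 5 = 22; the cheap location nets 21. average stays.
No type deviates, so pooling is sustained.

Yes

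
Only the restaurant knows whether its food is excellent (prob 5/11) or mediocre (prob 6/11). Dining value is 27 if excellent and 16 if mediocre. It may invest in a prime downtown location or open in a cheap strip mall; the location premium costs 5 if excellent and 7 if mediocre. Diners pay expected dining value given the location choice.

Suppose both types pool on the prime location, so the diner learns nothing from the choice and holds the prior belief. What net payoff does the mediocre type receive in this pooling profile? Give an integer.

14

Pooled price premium = 5/11·27 + 6/11·16 = 21.
mediocre pays cost 7 for the prime location, so net payoff = 21 − 7 = 14.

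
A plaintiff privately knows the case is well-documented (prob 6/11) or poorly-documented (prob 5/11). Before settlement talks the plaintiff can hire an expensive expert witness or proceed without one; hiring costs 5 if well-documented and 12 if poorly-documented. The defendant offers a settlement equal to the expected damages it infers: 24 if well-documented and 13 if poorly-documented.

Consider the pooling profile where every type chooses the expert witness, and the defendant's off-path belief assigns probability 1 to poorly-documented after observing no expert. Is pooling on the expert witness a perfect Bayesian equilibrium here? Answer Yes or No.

No

On path, the defendant holds the prior and pays 6/11·24 + 5/11·13 = 19. Off path (no expert), believing poorly-documented, it pays 13.
well-documented: the expert witness nets 19 − 5 = 14; no expert nets 13. well-documented stays.
poorly-documented: the expert witness nets 19 − 12 = 7; no expert nets 13. poorly-documented would deviate.
A type deviates, so pooling fails.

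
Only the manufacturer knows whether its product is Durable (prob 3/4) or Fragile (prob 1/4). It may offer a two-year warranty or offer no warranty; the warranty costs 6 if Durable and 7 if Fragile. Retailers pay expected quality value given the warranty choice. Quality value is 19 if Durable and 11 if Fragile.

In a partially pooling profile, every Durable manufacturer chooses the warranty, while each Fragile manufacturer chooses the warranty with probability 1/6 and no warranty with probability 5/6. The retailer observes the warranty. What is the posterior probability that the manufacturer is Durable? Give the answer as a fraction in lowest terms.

P(the warranty) = (3/4)·1 + (1/4)·(1/6) = 19/24.
By Bayes' rule, P(Durable | the warranty) = (3/4) / (19/24) = 18/19.

18/19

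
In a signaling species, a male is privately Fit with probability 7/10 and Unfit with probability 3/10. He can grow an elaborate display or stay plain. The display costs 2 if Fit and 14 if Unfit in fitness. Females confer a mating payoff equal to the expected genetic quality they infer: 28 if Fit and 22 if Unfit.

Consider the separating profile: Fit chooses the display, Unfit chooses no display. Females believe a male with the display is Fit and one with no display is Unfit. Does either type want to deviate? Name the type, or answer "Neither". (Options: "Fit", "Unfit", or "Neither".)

Neither

The display pays 28; no display pays 22.
Fit: assigned the display, nets 28 − 2 = 26; deviating to no display nets 22.
Unfit: assigned no display, nets 22; deviating to the display nets 28 − 14 = 14.
Both types strictly prefer their assigned action; no profitable deviation.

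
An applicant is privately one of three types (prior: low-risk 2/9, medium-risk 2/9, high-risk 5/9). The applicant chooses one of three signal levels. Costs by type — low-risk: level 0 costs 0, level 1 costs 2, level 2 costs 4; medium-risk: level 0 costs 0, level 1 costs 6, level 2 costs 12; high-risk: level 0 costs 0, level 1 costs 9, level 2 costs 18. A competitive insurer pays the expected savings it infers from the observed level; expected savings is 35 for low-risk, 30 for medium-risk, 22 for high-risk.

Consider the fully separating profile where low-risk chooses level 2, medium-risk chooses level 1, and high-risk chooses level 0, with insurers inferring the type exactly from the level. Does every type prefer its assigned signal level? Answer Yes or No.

Yes

Separating rebates: level 2 → 35, level 1 → 30, level 0 → 22.
low-risk (assigned level 2): level 0: 22 − 0 = 22; level 1: 30 − 2 = 28; level 2: 35 − 4 = 31. low-risk stays.
medium-risk (assigned level 1): level 0: 22 − 0 = 22; level 1: 30 − 6 = 24; level 2: 35 − 12 = 23. medium-risk stays.
high-risk (assigned level 0): level 0: 22 − 0 = 22; level 1: 30 − 9 = 21; level 2: 35 − 18 = 17. high-risk stays.
Every type prefers its assigned level; separation holds.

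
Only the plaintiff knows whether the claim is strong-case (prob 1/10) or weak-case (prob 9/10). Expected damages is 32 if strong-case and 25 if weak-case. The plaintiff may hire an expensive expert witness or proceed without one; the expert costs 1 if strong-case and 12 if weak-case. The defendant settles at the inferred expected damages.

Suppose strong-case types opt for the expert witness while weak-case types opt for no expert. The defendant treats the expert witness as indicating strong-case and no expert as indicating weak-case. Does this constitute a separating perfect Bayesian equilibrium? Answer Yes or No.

Under these beliefs, the expert witness earns settlement 32 and no expert earns settlement 25.
strong-case: the expert witness nets 32 − 1 = 31; no expert nets 25. strong-case prefers the expert witness.
weak-case: the expert witness nets 32 − 12 = 20; no expert nets 25. weak-case prefers no expert.
Neither type deviates, so the separating profile is an equilibrium.

Yes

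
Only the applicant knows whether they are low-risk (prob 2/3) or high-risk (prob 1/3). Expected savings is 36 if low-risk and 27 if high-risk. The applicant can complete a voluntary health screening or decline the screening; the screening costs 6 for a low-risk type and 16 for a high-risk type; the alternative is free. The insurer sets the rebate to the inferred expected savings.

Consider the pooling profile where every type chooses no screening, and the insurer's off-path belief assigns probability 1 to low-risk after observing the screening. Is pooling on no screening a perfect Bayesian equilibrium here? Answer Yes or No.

On path, the insurer holds the prior and pays 2/3·36 + 1/3·27 = 33. Off path (the screening), believing low-risk, it pays 36.
low-risk: no screening nets 33; the screening nets 36 − 6 = 30. low-risk stays.
high-risk: no screening nets 33; the screening nets 36 − 16 = 20. high-risk stays.
No type deviates, so pooling is sustained.

Yes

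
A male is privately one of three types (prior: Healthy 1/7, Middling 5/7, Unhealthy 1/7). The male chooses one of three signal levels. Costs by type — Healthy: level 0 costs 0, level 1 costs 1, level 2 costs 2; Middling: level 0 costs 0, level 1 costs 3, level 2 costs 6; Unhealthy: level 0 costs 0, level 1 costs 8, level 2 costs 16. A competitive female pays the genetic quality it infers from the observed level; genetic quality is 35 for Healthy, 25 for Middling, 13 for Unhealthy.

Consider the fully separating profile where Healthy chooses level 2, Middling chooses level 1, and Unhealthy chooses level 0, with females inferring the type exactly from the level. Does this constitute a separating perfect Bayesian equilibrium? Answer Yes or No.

No

Separating mating payoffs: level 2 → 35, level 1 → 25, level 0 → 13.
Healthy (assigned level 2): level 0: 13 − 0 = 13; level 1: 25 − 1 = 24; level 2: 35 − 2 = 33. Healthy stays.
Middling (assigned level 1): level 0: 13 − 0 = 13; level 1: 25 − 3 = 22; level 2: 35 − 6 = 29. Middling prefers level 2.
Unhealthy (assigned level 0): level 0: 13 − 0 = 13; level 1: 25 − 8 = 17; level 2: 35 − 16 = 19. Unhealthy prefers level 2.
At least one type deviates; the separating profile fails.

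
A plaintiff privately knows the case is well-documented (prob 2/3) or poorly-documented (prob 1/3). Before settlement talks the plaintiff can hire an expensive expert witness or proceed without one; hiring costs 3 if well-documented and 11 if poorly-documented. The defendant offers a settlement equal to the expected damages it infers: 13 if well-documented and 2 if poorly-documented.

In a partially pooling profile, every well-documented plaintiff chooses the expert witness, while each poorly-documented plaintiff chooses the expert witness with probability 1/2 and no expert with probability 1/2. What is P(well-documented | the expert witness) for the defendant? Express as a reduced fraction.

4/5

P(the expert witness) = (2/3)·1 + (1/3)·(1/2) = 5/6.
By Bayes' rule, P(well-documented | the expert witness) = (2/3) / (5/6) = 4/5.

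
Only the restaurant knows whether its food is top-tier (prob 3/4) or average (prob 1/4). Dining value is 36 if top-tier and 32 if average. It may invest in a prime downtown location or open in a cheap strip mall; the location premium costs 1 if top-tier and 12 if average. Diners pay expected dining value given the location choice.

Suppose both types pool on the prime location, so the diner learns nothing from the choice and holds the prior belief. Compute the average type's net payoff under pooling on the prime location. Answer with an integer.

23

Pooled price premium = 3/4·36 + 1/4·32 = 35.
average pays cost 12 for the prime location, so net payoff = 35 − 12 = 23.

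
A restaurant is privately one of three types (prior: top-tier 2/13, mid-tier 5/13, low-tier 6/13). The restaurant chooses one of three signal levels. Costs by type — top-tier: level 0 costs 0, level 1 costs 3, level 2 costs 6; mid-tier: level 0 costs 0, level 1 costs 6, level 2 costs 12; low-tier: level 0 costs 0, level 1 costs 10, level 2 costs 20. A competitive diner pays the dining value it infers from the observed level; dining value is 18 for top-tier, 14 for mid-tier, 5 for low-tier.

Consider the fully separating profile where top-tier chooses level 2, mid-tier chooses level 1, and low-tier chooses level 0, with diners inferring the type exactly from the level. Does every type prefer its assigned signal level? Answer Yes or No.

Yes

Separating price premiums: level 2 → 18, level 1 → 14, level 0 → 5.
top-tier (assigned level 2): level 0: 5 − 0 = 5; level 1: 14 − 3 = 11; level 2: 18 − 6 = 12. top-tier stays.
mid-tier (assigned level 1): level 0: 5 − 0 = 5; level 1: 14 − 6 = 8; level 2: 18 − 12 = 6. mid-tier stays.
low-tier (assigned level 0): level 0: 5 − 0 = 5; level 1: 14 − 10 = 4; level 2: 18 − 20 = -2. low-tier stays.
Every type prefers its assigned level; separation holds.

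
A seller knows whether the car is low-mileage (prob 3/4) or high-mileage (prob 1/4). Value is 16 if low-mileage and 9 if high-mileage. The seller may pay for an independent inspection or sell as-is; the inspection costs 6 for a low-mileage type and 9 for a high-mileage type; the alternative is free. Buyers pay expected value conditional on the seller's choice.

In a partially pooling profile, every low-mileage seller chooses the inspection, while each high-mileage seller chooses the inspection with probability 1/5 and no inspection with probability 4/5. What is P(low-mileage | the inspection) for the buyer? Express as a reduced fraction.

P(the inspection) = (3/4)·1 + (1/4)·(1/5) = 4/5.
By Bayes' rule, P(low-mileage | the inspection) = (3/4) / (4/5) = 15/16.

15/16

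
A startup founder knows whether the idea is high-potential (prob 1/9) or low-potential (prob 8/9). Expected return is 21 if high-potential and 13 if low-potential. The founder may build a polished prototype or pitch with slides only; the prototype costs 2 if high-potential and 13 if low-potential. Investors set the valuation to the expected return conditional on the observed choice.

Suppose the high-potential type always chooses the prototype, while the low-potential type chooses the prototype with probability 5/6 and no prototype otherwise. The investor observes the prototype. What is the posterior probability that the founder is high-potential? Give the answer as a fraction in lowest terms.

P(the prototype) = (1/9)·1 + (8/9)·(5/6) = 23/27.
By Bayes' rule, P(high-potential | the prototype) = (1/9) / (23/27) = 3/23.

3/23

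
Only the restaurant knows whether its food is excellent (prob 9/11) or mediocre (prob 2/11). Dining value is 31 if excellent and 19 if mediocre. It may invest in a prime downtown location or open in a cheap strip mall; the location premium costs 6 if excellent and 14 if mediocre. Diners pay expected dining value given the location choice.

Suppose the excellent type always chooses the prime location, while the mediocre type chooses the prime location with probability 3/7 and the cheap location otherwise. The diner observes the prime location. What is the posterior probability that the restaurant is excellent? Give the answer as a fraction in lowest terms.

21/23

P(the prime location) = (9/11)·1 + (2/11)·(3/7) = 69/77.
By Bayes' rule, P(excellent | the prime location) = (9/11) / (69/77) = 21/23.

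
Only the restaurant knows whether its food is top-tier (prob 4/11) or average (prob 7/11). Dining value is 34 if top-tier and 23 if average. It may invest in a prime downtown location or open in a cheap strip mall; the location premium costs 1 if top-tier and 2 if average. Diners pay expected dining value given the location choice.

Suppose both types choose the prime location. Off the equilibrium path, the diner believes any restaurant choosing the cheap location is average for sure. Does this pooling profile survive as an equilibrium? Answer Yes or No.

On path, the diner holds the prior and pays 4/11·34 + 7/11·23 = 27. Off path (the cheap location), believing average, it pays 23.
top-tier: the prime location nets 27 − 1 = 26; the cheap location nets 23. top-tier stays.
average: the prime location nets 27 − 2 = 25; the cheap location nets 23. average stays.
No type deviates, so pooling is sustained.

Yes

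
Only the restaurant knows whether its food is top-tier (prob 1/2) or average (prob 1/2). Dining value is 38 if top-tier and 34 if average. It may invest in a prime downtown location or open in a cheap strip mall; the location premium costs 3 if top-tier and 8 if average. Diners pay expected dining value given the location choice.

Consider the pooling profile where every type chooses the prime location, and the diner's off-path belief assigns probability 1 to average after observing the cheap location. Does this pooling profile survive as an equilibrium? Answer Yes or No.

No

On path, the diner holds the prior and pays 1/2·38 + 1/2·34 = 36. Off path (the cheap location), believing average, it pays 34.
top-tier: the prime location nets 36 − 3 = 33; the cheap location nets 34. top-tier would deviate.
average: the prime location nets 36 − 8 = 28; the cheap location nets 34. average would deviate.
A type deviates, so pooling fails.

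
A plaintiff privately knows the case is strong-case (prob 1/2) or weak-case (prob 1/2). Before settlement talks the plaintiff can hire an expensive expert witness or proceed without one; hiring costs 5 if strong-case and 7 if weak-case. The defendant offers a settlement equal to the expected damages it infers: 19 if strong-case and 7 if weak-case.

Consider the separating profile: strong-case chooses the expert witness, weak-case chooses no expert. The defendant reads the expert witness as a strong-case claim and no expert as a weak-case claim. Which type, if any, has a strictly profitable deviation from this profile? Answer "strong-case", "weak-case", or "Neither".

weak-case

The expert witness pays 19; no expert pays 7.
strong-case: assigned the expert witness, nets 19 − 5 = 14; deviating to no expert nets 7.
weak-case: assigned no expert, nets 7; deviating to the expert witness nets 19 − 7 = 12.
The weak-case type gains 5 by deviating.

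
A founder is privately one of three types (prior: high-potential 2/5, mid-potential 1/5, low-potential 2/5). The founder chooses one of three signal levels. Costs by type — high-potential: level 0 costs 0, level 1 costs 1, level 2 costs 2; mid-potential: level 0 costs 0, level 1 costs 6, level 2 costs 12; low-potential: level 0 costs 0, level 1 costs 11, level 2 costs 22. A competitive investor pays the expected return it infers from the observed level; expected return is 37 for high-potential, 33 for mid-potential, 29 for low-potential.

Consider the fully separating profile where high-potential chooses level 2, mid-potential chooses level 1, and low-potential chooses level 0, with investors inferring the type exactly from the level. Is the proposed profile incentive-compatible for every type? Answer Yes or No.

No

Separating valuations: level 2 → 37, level 1 → 33, level 0 → 29.
high-potential (assigned level 2): level 0: 29 − 0 = 29; level 1: 33 − 1 = 32; level 2: 37 − 2 = 35. high-potential stays.
mid-potential (assigned level 1): level 0: 29 − 0 = 29; level 1: 33 − 6 = 27; level 2: 37 − 12 = 25. mid-potential prefers level 0.
low-potential (assigned level 0): level 0: 29 − 0 = 29; level 1: 33 − 11 = 22; level 2: 37 − 22 = 15. low-potential stays.
At least one type deviates; the separating profile fails.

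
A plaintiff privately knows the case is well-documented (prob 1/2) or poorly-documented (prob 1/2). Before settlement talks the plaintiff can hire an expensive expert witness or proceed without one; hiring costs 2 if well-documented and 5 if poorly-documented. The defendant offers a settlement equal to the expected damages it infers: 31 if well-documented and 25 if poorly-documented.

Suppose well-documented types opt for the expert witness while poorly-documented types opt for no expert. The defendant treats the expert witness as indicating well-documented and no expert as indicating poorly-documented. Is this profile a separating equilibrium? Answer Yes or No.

No

Under these beliefs, the expert witness earns settlement 31 and no expert earns settlement 25.
well-documented: the expert witness nets 31 − 2 = 29; no expert nets 25. well-documented prefers the expert witness.
poorly-documented: the expert witness nets 31 − 5 = 26; no expert nets 25. poorly-documented would deviate to the expert witness.
poorly-documented has a profitable deviation, so the profile is not an equilibrium.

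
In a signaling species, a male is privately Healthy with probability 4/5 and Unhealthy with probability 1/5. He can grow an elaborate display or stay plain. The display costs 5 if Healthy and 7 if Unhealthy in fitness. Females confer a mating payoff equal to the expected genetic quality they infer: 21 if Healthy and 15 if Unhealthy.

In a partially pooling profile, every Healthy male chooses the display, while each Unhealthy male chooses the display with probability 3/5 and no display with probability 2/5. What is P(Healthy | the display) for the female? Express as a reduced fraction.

P(the display) = (4/5)·1 + (1/5)·(3/5) = 23/25.
By Bayes' rule, P(Healthy | the display) = (4/5) / (23/25) = 20/23.

20/23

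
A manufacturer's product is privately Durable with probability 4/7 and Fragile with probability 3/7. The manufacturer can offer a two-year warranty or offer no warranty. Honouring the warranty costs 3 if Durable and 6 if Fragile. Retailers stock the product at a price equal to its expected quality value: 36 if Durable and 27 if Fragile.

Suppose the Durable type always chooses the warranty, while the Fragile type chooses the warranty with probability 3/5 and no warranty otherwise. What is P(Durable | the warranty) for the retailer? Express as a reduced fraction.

P(the warranty) = (4/7)·1 + (3/7)·(3/5) = 29/35.
By Bayes' rule, P(Durable | the warranty) = (4/7) / (29/35) = 20/29.

20/29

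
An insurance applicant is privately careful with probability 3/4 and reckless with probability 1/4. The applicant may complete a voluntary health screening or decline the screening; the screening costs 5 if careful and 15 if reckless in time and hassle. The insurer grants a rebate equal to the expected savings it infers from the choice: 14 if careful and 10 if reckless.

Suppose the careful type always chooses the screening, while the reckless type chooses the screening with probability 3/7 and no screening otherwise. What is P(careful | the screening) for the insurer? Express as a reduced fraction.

P(the screening) = (3/4)·1 + (1/4)·(3/7) = 6/7.
By Bayes' rule, P(careful | the screening) = (3/4) / (6/7) = 7/8.

7/8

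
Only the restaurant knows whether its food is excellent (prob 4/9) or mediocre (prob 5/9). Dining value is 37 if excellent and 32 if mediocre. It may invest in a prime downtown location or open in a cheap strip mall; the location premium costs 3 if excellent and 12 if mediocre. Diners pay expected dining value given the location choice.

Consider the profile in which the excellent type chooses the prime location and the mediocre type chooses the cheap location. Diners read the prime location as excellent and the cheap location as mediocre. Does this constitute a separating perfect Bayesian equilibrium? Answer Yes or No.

Under these beliefs, the prime location earns price premium 37 and the cheap location earns price premium 32.
excellent: the prime location nets 37 − 3 = 34; the cheap location nets 32. excellent prefers the prime location.
mediocre: the prime location nets 37 − 12 = 25; the cheap location nets 32. mediocre prefers the cheap location.
Neither type deviates, so the separating profile is an equilibrium.

Yes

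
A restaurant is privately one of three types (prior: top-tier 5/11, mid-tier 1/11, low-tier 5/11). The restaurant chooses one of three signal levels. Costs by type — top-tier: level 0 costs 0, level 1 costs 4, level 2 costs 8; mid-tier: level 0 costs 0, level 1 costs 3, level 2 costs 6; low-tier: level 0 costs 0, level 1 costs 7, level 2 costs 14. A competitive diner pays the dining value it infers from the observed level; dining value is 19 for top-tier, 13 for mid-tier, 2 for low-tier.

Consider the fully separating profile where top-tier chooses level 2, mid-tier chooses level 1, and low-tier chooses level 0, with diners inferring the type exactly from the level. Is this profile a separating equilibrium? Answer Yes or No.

Separating price premiums: level 2 → 19, level 1 → 13, level 0 → 2.
top-tier (assigned level 2): level 0: 2 − 0 = 2; level 1: 13 − 4 = 9; level 2: 19 − 8 = 11. top-tier stays.
mid-tier (assigned level 1): level 0: 2 − 0 = 2; level 1: 13 − 3 = 10; level 2: 19 − 6 = 13. mid-tier prefers level 2.
low-tier (assigned level 0): level 0: 2 − 0 = 2; level 1: 13 − 7 = 6; level 2: 19 − 14 = 5. low-tier prefers level 1.
At least one type deviates; the separating profile fails.

No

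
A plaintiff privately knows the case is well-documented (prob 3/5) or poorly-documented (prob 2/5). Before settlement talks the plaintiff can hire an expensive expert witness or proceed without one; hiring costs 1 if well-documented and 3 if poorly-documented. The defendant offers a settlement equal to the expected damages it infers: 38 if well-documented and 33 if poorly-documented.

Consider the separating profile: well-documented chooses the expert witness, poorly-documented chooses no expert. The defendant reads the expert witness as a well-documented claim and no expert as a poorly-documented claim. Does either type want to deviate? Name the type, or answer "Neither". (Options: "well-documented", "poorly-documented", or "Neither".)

The expert witness pays 38; no expert pays 33.
well-documented: assigned the expert witness, nets 38 − 1 = 37; deviating to no expert nets 33.
poorly-documented: assigned no expert, nets 33; deviating to the expert witness nets 38 − 3 = 35.
The poorly-documented type gains 2 by deviating.

poorly-documented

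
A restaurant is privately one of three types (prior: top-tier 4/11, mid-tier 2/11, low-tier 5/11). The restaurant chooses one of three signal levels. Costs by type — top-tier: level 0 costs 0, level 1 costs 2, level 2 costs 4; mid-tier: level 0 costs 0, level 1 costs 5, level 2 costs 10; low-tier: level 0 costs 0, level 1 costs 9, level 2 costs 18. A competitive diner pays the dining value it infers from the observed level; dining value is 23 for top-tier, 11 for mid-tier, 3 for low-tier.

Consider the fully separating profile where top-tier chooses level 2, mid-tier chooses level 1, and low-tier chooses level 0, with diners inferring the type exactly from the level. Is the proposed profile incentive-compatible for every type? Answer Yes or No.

No

Separating price premiums: level 2 → 23, level 1 → 11, level 0 → 3.
top-tier (assigned level 2): level 0: 3 − 0 = 3; level 1: 11 − 2 = 9; level 2: 23 − 4 = 19. top-tier stays.
mid-tier (assigned level 1): level 0: 3 − 0 = 3; level 1: 11 − 5 = 6; level 2: 23 − 10 = 13. mid-tier prefers level 2.
low-tier (assigned level 0): level 0: 3 − 0 = 3; level 1: 11 − 9 = 2; level 2: 23 − 18 = 5. low-tier prefers level 2.
At least one type deviates; the separating profile fails.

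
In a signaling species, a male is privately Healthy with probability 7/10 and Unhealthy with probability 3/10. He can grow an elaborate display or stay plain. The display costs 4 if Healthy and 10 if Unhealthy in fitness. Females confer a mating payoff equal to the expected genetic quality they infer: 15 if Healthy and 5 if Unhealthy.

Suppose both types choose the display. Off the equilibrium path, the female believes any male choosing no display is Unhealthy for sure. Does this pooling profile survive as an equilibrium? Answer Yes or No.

On path, the female holds the prior and pays 7/10·15 + 3/10·5 = 12. Off path (no display), believing Unhealthy, it pays 5.
Healthy: the display nets 12 − 4 = 8; no display nets 5. Healthy stays.
Unhealthy: the display nets 12 − 10 = 2; no display nets 5. Unhealthy would deviate.
A type deviates, so pooling fails.

No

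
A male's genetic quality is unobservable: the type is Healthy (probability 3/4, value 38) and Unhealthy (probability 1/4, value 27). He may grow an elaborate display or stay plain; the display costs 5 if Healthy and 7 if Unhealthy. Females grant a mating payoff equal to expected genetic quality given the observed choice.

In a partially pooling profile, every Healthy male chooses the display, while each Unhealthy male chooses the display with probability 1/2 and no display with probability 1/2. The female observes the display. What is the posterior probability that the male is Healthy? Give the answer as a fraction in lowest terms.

6/7

P(the display) = (3/4)·1 + (1/4)·(1/2) = 7/8.
By Bayes' rule, P(Healthy | the display) = (3/4) / (7/8) = 6/7.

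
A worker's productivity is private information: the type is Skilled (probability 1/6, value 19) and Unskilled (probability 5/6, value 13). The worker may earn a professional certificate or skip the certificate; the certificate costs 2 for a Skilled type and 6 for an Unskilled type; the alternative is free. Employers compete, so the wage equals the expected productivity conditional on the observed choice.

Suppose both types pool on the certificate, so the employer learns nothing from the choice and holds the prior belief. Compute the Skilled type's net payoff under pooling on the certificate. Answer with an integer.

12

Pooled wage = 1/6·19 + 5/6·13 = 14.
Skilled pays cost 2 for the certificate, so net payoff = 14 − 2 = 12.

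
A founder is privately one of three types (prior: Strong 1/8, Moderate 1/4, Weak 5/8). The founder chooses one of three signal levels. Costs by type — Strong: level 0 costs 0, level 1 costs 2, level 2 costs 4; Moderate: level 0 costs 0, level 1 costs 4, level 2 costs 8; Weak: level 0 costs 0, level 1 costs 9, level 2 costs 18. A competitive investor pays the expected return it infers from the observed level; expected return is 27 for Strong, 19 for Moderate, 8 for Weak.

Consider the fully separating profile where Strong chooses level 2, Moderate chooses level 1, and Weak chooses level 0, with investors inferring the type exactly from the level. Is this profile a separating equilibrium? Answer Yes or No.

Separating valuations: level 2 → 27, level 1 → 19, level 0 → 8.
Strong (assigned level 2): level 0: 8 − 0 = 8; level 1: 19 − 2 = 17; level 2: 27 − 4 = 23. Strong stays.
Moderate (assigned level 1): level 0: 8 − 0 = 8; level 1: 19 − 4 = 15; level 2: 27 − 8 = 19. Moderate prefers level 2.
Weak (assigned level 0): level 0: 8 − 0 = 8; level 1: 19 − 9 = 10; level 2: 27 − 18 = 9. Weak prefers level 1.
At least one type deviates; the separating profile fails.

No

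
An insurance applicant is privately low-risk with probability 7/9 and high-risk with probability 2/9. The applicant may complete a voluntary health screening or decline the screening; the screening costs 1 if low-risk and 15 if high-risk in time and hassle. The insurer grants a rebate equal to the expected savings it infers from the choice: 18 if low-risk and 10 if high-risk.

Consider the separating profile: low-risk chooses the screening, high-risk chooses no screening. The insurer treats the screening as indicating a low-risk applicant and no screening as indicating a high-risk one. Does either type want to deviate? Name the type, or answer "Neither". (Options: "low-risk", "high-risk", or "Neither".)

The screening pays 18; no screening pays 10.
low-risk: assigned the screening, nets 18 − 1 = 17; deviating to no screening nets 10.
high-risk: assigned no screening, nets 10; deviating to the screening nets 18 − 15 = 3.
Both types strictly prefer their assigned action; no profitable deviation.

Neither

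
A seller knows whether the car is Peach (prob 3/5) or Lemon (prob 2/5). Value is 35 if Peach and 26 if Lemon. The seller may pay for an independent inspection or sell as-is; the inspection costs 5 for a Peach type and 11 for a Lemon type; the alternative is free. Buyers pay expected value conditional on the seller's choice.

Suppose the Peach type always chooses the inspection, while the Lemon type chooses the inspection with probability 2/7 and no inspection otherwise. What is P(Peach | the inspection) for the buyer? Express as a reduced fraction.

P(the inspection) = (3/5)·1 + (2/5)·(2/7) = 5/7.
By Bayes' rule, P(Peach | the inspection) = (3/5) / (5/7) = 21/25.

21/25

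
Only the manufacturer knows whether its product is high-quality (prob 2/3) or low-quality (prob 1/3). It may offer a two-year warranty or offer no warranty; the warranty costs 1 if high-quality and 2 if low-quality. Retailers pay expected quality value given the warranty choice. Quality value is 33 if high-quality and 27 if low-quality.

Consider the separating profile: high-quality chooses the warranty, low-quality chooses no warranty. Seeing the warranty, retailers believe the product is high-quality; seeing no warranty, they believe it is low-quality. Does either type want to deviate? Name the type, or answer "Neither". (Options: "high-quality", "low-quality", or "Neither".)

The warranty pays 33; no warranty pays 27.
high-quality: assigned the warranty, nets 33 − 1 = 32; deviating to no warranty nets 27.
low-quality: assigned no warranty, nets 27; deviating to the warranty nets 33 − 2 = 31.
The low-quality type gains 4 by deviating.

low-quality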